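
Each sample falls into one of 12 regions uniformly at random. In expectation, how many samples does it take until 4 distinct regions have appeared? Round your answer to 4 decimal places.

Going from k to k+1 distinct takes a geometric number of samples with mean 12/(12-k).
Sum over k = 0,...,3: E = 12/12 + 12/11 + 12/10 + 12/9 = 4.62424.

4.6242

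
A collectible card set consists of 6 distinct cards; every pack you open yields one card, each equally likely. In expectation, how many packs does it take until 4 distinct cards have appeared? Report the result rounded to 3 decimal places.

Going from k to k+1 distinct takes a geometric number of packs with mean 6/(6-k).
Sum over k = 0,...,3: E = 6/6 + 6/5 + 6/4 + 6/3 = 5.7000.

5.700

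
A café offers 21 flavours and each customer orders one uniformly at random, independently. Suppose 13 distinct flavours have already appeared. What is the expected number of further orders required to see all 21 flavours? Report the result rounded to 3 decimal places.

57.075

The wait to go from k to k+1 distinct flavours is geometric with mean 21/(21-k).
Sum over k = 13,...,20: E = 21/8 + 21/7 + 21/6 + ... + 21/2 + 21/1 = 57.0750.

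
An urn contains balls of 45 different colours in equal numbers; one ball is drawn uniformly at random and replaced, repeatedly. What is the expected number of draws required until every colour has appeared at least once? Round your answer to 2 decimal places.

197.77

The wait to go from k to k+1 distinct colours is geometric with mean 45/(45-k).
E[T] = 45/45 + 45/44 + 45/43 + ... + 45/2 + 45/1 = 45·H_{45}.
H_{45} = 4.395, so E[T] = 197.773.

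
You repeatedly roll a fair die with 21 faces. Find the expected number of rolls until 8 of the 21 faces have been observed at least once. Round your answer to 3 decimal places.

9.770

With k distinct faces already seen, the next new one arrives after an expected 21/(21-k) rolls.
Sum over k = 0,...,7: E = 21/21 + 21/20 + 21/19 + ... + 21/15 + 21/14 = 9.7697.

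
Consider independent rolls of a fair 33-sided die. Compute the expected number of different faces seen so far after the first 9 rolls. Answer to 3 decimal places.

For each face, P(seen in 9 rolls) = 1 - (32/33)^9 = 0.2419.
By linearity of expectation, E[distinct seen] = 33·(1 - (32/33)^9) = 7.9828.

7.983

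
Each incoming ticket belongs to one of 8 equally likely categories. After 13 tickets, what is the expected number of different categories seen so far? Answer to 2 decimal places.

6.59

For each category, P(seen in 13 tickets) = 1 - (7/8)^13 = 0.824.
By linearity of expectation, E[distinct seen] = 8·(1 - (7/8)^13) = 6.590.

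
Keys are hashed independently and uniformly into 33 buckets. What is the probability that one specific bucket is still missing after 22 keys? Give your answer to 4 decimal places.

Each key misses the fixed bucket with probability (33-1)/33 = 32/33, independently.
P(still missing after 22) = (32/33)^22 = 0.50815.

0.5082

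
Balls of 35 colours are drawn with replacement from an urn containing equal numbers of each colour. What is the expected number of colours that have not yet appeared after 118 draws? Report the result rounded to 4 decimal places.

For each colour, P(unseen after 118) = (34/35)^118 = 0.03270.
By linearity of expectation, E[unseen] = 35·(34/35)^118 = 1.14433.

1.1443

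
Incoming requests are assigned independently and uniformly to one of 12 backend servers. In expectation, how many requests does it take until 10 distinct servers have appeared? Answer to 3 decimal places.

With k distinct servers already seen, the next new one arrives after an expected 12/(12-k) requests.
Sum over k = 0,...,9: E = 12/12 + 12/11 + 12/10 + ... + 12/4 + 12/3 = 19.2385.

19.239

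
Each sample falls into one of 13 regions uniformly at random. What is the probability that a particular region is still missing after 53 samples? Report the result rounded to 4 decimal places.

Each sample misses the fixed region with probability (13-1)/13 = 12/13, independently.
P(still missing after 53) = (12/13)^53 = 0.01438.

0.0144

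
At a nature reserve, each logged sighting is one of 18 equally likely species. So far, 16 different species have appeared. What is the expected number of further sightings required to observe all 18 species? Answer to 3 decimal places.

27.000

The wait to go from k to k+1 distinct species is geometric with mean 18/(18-k).
Sum over k = 16,...,17: E = 18/2 + 18/1 = 27.0000.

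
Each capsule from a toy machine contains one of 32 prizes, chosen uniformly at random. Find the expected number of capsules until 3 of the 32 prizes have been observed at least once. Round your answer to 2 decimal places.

With k distinct prizes already seen, the next new one arrives after an expected 32/(32-k) capsules.
Sum over k = 0,...,2: E = 32/32 + 32/31 + 32/30 = 3.099.

3.10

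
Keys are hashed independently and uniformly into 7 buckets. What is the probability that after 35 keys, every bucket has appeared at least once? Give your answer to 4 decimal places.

Let A_i be the event that bucket i is missing after 35 keys. By inclusion–exclusion on the A_i,
P(all seen) = Σ_{j=0}^{7} (-1)^j C(7,j)((7-j)/7)^35
= 1.00000 - 0.03177 + 0.00016 - 0.00000 + 0.00000 - 0.00000 + 0.00000 - 0.00000
= 0.96840.

0.9684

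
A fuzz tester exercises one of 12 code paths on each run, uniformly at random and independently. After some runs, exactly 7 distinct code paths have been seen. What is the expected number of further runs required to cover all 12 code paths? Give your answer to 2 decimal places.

27.40

The wait to go from k to k+1 distinct code paths is geometric with mean 12/(12-k).
Sum over k = 7,...,11: E = 12/5 + 12/4 + 12/3 + 12/2 + 12/1 = 27.400.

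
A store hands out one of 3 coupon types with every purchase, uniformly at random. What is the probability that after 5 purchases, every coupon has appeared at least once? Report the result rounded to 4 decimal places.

Let A_i be the event that coupon i is missing after 5 purchases. By inclusion–exclusion on the A_i,
P(all seen) = Σ_{j=0}^{3} (-1)^j C(3,j)((3-j)/3)^5
= 1.00000 - 0.39506 + 0.01235 - 0.00000
= 0.61728.

0.6173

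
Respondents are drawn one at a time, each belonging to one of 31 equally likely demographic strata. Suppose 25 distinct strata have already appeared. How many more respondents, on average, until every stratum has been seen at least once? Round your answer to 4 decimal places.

75.9500

From k distinct to k+1 distinct takes on average 31/(31-k) respondents.
Sum over k = 25,...,30: E = 31/6 + 31/5 + 31/4 + 31/3 + 31/2 + 31/1 = 75.95000.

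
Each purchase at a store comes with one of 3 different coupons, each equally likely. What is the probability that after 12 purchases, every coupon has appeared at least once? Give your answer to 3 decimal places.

By inclusion–exclusion over which coupons are missing,
P(all seen) = Σ_{j=0}^{3} (-1)^j C(3,j)((3-j)/3)^12
= 1.0000 - 0.0231 + 0.0000 - 0.0000
= 0.9769.

0.977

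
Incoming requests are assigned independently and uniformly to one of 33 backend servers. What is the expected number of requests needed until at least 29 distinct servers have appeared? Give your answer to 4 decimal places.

With k distinct servers already seen, the next new one arrives after an expected 33/(33-k) requests.
Sum over k = 0,...,28: E = 33/33 + 33/32 + 33/31 + ... + 33/6 + 33/5 = 66.18034.

66.1803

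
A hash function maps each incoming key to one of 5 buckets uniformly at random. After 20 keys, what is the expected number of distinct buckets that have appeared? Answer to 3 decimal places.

For each bucket, P(seen in 20 keys) = 1 - (4/5)^20 = 0.9885.
By linearity of expectation, E[distinct seen] = 5·(1 - (4/5)^20) = 4.9424.

4.942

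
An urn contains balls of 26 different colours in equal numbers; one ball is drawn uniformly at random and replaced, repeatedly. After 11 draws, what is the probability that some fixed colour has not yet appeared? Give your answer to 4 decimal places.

Each draw misses the fixed colour with probability (26-1)/26 = 25/26, independently.
P(still missing after 11) = (25/26)^11 = 0.64958.

0.6496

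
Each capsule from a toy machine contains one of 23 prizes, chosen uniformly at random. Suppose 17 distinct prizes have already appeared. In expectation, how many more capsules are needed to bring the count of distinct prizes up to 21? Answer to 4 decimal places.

21.8500

The wait to go from k to k+1 distinct prizes is geometric with mean 23/(23-k).
Sum over k = 17,...,20: E = 23/6 + 23/5 + 23/4 + 23/3 = 21.85000.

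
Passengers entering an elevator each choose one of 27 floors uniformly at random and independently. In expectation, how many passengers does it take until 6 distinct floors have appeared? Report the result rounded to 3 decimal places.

6.645

With k distinct floors already seen, the next new one arrives after an expected 27/(27-k) passengers.
Sum over k = 0,...,5: E = 27/27 + 27/26 + 27/25 + 27/24 + 27/23 + 27/22 = 6.6446.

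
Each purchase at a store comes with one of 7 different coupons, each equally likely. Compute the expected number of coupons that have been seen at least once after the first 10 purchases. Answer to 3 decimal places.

5.502

For each coupon, P(seen in 10 purchases) = 1 - (6/7)^10 = 0.7859.
By linearity of expectation, E[distinct seen] = 7·(1 - (6/7)^10) = 5.5016.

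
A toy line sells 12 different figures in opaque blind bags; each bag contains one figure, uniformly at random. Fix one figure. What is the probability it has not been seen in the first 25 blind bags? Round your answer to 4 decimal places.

On each blind bag the fixed figure fails to appear with probability 11/12.
P(still missing after 25) = (11/12)^25 = 0.11358.

0.1136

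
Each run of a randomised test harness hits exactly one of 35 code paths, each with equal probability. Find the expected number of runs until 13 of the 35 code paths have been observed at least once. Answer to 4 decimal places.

15.9589

With k distinct code paths already seen, the next new one arrives after an expected 35/(35-k) runs.
Sum over k = 0,...,12: E = 35/35 + 35/34 + 35/33 + ... + 35/24 + 35/23 = 15.95889.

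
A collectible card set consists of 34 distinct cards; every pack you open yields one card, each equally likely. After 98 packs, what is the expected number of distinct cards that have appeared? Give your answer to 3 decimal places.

For each card, P(seen in 98 packs) = 1 - (33/34)^98 = 0.9464.
By linearity of expectation, E[distinct seen] = 34·(1 - (33/34)^98) = 32.1765.

32.176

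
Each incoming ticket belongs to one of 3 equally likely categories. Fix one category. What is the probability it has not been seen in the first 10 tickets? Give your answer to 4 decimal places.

0.0173

Each ticket misses the fixed category with probability (3-1)/3 = 2/3, independently.
P(still missing after 10) = (2/3)^10 = 0.01734.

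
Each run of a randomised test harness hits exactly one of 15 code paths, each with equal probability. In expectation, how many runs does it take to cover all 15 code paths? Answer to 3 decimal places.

The wait to go from k to k+1 distinct code paths is geometric with mean 15/(15-k).
E[T] = 15/15 + 15/14 + 15/13 + ... + 15/2 + 15/1 = 15·H_{15}.
H_{15} = 3.3182, so E[T] = 49.7734.

49.773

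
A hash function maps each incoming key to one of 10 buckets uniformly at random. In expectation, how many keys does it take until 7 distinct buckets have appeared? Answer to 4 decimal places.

10.9563

Going from k to k+1 distinct takes a geometric number of keys with mean 10/(10-k).
Sum over k = 0,...,6: E = 10/10 + 10/9 + 10/8 + ... + 10/5 + 10/4 = 10.95635.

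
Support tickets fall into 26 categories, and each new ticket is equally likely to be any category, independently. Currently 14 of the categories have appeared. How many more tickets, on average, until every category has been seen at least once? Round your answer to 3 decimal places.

With k distinct categories already seen, the next new one takes an expected 26/(26-k) tickets.
Sum over k = 14,...,25: E = 26/12 + 26/11 + 26/10 + ... + 26/2 + 26/1 = 80.6835.

80.683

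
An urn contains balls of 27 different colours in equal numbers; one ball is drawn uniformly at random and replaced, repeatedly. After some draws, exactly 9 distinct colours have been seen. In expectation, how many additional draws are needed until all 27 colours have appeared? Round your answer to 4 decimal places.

With k distinct colours already seen, the next new one takes an expected 27/(27-k) draws.
Sum over k = 9,...,26: E = 27/18 + 27/17 + 27/16 + ... + 27/2 + 27/1 = 94.36792.

94.3679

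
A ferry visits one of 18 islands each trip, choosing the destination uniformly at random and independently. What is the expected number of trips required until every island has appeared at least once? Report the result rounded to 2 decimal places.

62.91

Split into phases: going from k distinct to k+1 distinct takes on average 18/(18-k) trips.
E[T] = 18/18 + 18/17 + 18/16 + ... + 18/2 + 18/1 = 18·H_{18}.
H_{18} = 3.495, so E[T] = 62.912.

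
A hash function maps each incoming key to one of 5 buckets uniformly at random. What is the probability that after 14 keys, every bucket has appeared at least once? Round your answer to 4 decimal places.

By inclusion–exclusion over which buckets are missing,
P(all seen) = Σ_{j=0}^{5} (-1)^j C(5,j)((5-j)/5)^14
= 1.00000 - 0.21990 + 0.00784 - 0.00003 + 0.00000 - 0.00000
= 0.78791.

0.7879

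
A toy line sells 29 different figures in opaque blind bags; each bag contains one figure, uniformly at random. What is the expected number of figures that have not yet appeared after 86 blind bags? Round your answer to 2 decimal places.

For each figure, P(unseen after 86) = (28/29)^86 = 0.049.
By linearity of expectation, E[unseen] = 29·(28/29)^86 = 1.418.

1.42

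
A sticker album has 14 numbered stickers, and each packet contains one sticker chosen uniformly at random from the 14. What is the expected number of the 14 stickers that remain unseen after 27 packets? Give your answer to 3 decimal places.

1.893

For each sticker, P(unseen after 27) = (13/14)^27 = 0.1352.
By linearity of expectation, E[unseen] = 14·(13/14)^27 = 1.8930.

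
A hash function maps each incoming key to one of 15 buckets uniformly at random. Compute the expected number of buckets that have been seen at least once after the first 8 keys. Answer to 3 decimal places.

6.363

For each bucket, P(seen in 8 keys) = 1 - (14/15)^8 = 0.4242.
By linearity of expectation, E[distinct seen] = 15·(1 - (14/15)^8) = 6.3626.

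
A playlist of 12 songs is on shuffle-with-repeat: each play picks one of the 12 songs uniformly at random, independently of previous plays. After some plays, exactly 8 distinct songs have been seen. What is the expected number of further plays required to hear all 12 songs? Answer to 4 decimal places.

The wait to go from k to k+1 distinct songs is geometric with mean 12/(12-k).
Sum over k = 8,...,11: E = 12/4 + 12/3 + 12/2 + 12/1 = 25.00000.

25.0000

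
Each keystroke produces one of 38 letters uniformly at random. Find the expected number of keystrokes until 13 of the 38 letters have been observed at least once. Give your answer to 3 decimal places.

15.654

Going from k to k+1 distinct takes a geometric number of keystrokes with mean 38/(38-k).
Sum over k = 0,...,12: E = 38/38 + 38/37 + 38/36 + ... + 38/27 + 38/26 = 15.6539.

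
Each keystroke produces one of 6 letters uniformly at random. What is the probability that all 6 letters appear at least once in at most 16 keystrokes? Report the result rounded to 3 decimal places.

Let A_i be the event that letter i is missing after 16 keystrokes. By inclusion–exclusion on the A_i,
P(all seen) = Σ_{j=0}^{6} (-1)^j C(6,j)((6-j)/6)^16
= 1.0000 - 0.3245 + 0.0228 - 0.0003 + 0.0000 - 0.0000 + 0.0000
= 0.6980.

0.698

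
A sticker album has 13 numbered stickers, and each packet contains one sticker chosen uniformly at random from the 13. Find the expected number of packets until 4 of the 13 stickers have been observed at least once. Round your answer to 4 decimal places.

Going from k to k+1 distinct takes a geometric number of packets with mean 13/(13-k).
Sum over k = 0,...,3: E = 13/13 + 13/12 + 13/11 + 13/10 = 4.56515.

4.5652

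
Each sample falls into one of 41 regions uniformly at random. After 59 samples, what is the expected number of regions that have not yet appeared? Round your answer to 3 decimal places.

For each region, P(unseen after 59) = (40/41)^59 = 0.2330.
By linearity of expectation, E[unseen] = 41·(40/41)^59 = 9.5516.

9.552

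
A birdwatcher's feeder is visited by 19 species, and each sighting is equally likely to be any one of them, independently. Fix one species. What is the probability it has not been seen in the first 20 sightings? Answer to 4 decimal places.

On each sighting the fixed species fails to appear with probability 18/19.
P(still missing after 20) = (18/19)^20 = 0.33914.

0.3391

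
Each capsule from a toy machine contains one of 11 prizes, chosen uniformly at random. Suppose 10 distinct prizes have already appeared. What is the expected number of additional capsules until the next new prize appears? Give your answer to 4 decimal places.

11.0000

Each capsule yields a new prize with probability (11-10)/11 = 1/11, so the wait is geometric with mean 11/1.
E = 11/1 = 11.00000.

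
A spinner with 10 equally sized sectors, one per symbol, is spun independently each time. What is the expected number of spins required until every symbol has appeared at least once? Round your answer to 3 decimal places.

The wait to go from k to k+1 distinct symbols is geometric with mean 10/(10-k).
E[T] = 10/10 + 10/9 + 10/8 + ... + 10/2 + 10/1 = 10·H_{10}.
H_{10} = 2.9290, so E[T] = 29.2897.

29.290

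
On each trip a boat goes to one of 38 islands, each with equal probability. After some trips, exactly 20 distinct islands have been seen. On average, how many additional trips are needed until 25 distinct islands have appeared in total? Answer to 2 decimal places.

From k distinct to k+1 distinct takes on average 38/(38-k) trips.
Sum over k = 20,...,24: E = 38/18 + 38/17 + 38/16 + 38/15 + 38/14 = 11.969.

11.97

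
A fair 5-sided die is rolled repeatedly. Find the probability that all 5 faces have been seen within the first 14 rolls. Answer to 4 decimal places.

0.7879

By inclusion–exclusion over which faces are missing,
P(all seen) = Σ_{j=0}^{5} (-1)^j C(5,j)((5-j)/5)^14
= 1.00000 - 0.21990 + 0.00784 - 0.00003 + 0.00000 - 0.00000
= 0.78791.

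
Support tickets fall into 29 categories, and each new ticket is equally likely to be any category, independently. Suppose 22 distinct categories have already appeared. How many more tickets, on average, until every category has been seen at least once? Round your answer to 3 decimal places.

From k distinct to k+1 distinct takes on average 29/(29-k) tickets.
Sum over k = 22,...,28: E = 29/7 + 29/6 + 29/5 + ... + 29/2 + 29/1 = 75.1929.

75.193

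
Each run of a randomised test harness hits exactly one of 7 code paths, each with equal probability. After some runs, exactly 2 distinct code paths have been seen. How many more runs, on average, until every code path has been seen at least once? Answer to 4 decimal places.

From k distinct to k+1 distinct takes on average 7/(7-k) runs.
Sum over k = 2,...,6: E = 7/5 + 7/4 + 7/3 + 7/2 + 7/1 = 15.98333.

15.9833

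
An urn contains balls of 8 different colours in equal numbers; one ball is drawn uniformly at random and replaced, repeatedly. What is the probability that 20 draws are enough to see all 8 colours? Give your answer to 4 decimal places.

Let A_i be the event that colour i is missing after 20 draws. By inclusion–exclusion on the A_i,
P(all seen) = Σ_{j=0}^{8} (-1)^j C(8,j)((8-j)/8)^20
= 1.00000 - 0.55367 + 0.08879 - 0.00463 + 0.00007 - 0.00000 + 0.00000 - 0.00000 + 0.00000
= 0.53056.

0.5306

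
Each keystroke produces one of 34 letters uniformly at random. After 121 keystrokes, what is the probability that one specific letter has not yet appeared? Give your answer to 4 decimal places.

0.0270

Each keystroke misses the fixed letter with probability (34-1)/34 = 33/34, independently.
P(still missing after 121) = (33/34)^121 = 0.02699.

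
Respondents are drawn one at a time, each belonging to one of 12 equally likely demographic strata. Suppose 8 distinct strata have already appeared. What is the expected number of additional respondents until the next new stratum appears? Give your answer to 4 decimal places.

Each respondent yields a new stratum with probability (12-8)/12 = 4/12, so the wait is geometric with mean 12/4.
E = 12/4 = 3.00000.

3.0000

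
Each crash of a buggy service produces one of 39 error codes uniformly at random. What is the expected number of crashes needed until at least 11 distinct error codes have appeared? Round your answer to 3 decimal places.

Going from k to k+1 distinct takes a geometric number of crashes with mean 39/(39-k).
Sum over k = 0,...,10: E = 39/39 + 39/38 + 39/37 + ... + 39/30 + 39/29 = 12.7285.

12.729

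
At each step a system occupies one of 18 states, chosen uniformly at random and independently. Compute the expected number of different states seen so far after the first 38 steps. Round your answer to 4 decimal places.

For each state, P(seen in 38 steps) = 1 - (17/18)^38 = 0.88605.
By linearity of expectation, E[distinct seen] = 18·(1 - (17/18)^38) = 15.94895.

15.9489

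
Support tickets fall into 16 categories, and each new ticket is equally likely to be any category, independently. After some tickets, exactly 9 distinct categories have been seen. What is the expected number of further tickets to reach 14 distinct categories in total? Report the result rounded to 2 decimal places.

From k distinct to k+1 distinct takes on average 16/(16-k) tickets.
Sum over k = 9,...,13: E = 16/7 + 16/6 + 16/5 + 16/4 + 16/3 = 17.486.

17.49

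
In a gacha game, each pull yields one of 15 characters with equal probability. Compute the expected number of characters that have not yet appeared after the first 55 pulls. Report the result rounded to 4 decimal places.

For each character, P(unseen after 55) = (14/15)^55 = 0.02249.
By linearity of expectation, E[unseen] = 15·(14/15)^55 = 0.33738.

0.3374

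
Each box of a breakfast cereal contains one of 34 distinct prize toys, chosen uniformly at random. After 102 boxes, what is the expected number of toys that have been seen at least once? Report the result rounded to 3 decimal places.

For each toy, P(seen in 102 boxes) = 1 - (33/34)^102 = 0.9524.
By linearity of expectation, E[distinct seen] = 34·(1 - (33/34)^102) = 32.3817.

32.382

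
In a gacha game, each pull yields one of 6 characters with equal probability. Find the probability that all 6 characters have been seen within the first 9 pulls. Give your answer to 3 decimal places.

By inclusion–exclusion over which characters are missing,
P(all seen) = Σ_{j=0}^{6} (-1)^j C(6,j)((6-j)/6)^9
= 1.0000 - 1.1628 + 0.3902 - 0.0391 + 0.0008 - 0.0000 + 0.0000
= 0.1890.

0.189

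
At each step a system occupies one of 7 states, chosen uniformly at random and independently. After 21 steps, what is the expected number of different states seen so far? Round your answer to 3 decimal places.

6.725

For each state, P(seen in 21 steps) = 1 - (6/7)^21 = 0.9607.
By linearity of expectation, E[distinct seen] = 7·(1 - (6/7)^21) = 6.7251.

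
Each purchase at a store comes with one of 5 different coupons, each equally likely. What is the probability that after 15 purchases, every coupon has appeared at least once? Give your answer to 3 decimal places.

By inclusion–exclusion over which coupons are missing,
P(all seen) = Σ_{j=0}^{5} (-1)^j C(5,j)((5-j)/5)^15
= 1.0000 - 0.1759 + 0.0047 - 0.0000 + 0.0000 - 0.0000
= 0.8288.

0.829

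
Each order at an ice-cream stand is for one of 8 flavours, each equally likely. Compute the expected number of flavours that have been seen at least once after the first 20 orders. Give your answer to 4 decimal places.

For each flavour, P(seen in 20 orders) = 1 - (7/8)^20 = 0.93079.
By linearity of expectation, E[distinct seen] = 8·(1 - (7/8)^20) = 7.44633.

7.4463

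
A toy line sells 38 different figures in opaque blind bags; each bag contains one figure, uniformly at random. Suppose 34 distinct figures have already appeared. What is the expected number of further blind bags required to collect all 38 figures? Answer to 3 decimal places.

79.167

The wait to go from k to k+1 distinct figures is geometric with mean 38/(38-k).
Sum over k = 34,...,37: E = 38/4 + 38/3 + 38/2 + 38/1 = 79.1667.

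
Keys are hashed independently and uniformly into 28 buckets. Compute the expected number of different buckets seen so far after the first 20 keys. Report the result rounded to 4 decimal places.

14.4708

For each bucket, P(seen in 20 keys) = 1 - (27/28)^20 = 0.51681.
By linearity of expectation, E[distinct seen] = 28·(1 - (27/28)^20) = 14.47078.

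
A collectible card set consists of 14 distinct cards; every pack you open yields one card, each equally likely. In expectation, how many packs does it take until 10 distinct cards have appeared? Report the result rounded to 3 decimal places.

16.355

Going from k to k+1 distinct takes a geometric number of packs with mean 14/(14-k).
Sum over k = 0,...,9: E = 14/14 + 14/13 + 14/12 + ... + 14/6 + 14/5 = 16.3552.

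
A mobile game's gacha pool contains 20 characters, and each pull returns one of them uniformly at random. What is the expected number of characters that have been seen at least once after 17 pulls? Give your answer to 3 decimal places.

For each character, P(seen in 17 pulls) = 1 - (19/20)^17 = 0.5819.
By linearity of expectation, E[distinct seen] = 20·(1 - (19/20)^17) = 11.6376.

11.638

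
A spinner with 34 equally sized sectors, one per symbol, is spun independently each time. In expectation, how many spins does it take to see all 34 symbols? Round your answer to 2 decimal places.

Split into phases: going from k distinct to k+1 distinct takes on average 34/(34-k) spins.
E[T] = 34/34 + 34/33 + 34/32 + ... + 34/2 + 34/1 = 34·H_{34}.
H_{34} = 4.118, so E[T] = 140.019.

140.02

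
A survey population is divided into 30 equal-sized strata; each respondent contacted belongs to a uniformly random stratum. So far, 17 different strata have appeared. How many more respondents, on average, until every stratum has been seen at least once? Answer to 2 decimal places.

With k distinct strata already seen, the next new one takes an expected 30/(30-k) respondents.
Sum over k = 17,...,29: E = 30/13 + 30/12 + 30/11 + ... + 30/2 + 30/1 = 95.404.

95.40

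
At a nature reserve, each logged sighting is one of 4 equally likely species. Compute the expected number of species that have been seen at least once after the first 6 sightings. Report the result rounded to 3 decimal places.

3.288

For each species, P(seen in 6 sightings) = 1 - (3/4)^6 = 0.8220.
By linearity of expectation, E[distinct seen] = 4·(1 - (3/4)^6) = 3.2881.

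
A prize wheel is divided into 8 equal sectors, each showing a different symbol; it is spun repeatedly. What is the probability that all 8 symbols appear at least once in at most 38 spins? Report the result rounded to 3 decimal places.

By inclusion–exclusion over which symbols are missing,
P(all seen) = Σ_{j=0}^{8} (-1)^j C(8,j)((8-j)/8)^38
= 1.0000 - 0.0500 + 0.0005 - 0.0000 + 0.0000 - 0.0000 + 0.0000 - 0.0000 + 0.0000
= 0.9505.

0.950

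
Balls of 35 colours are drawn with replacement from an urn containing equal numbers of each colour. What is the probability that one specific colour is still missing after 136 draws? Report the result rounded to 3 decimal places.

Each draw misses the fixed colour with probability (35-1)/35 = 34/35, independently.
P(still missing after 136) = (34/35)^136 = 0.0194.

0.019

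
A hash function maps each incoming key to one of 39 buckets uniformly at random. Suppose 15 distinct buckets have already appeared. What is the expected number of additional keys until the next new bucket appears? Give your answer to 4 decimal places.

The number of keys until the next new bucket is geometric with success probability 24/39, so its mean is 39/24.
E = 39/24 = 1.62500.

1.6250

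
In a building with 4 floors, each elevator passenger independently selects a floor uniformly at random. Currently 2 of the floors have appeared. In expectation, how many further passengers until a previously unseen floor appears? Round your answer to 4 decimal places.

The number of passengers until the next new floor is geometric with success probability 2/4, so its mean is 4/2.
E = 4/2 = 2.00000.

2.0000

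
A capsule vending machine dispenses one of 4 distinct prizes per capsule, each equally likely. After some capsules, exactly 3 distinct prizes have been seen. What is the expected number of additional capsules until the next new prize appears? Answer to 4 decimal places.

The number of capsules until the next new prize is geometric with success probability 1/4, so its mean is 4/1.
E = 4/1 = 4.00000.

4.0000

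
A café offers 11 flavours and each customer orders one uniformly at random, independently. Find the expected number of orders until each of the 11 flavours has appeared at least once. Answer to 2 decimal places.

The wait to go from k to k+1 distinct flavours is geometric with mean 11/(11-k).
E[T] = 11/11 + 11/10 + 11/9 + ... + 11/2 + 11/1 = 11·H_{11}.
H_{11} = 3.020, so E[T] = 33.219.

33.22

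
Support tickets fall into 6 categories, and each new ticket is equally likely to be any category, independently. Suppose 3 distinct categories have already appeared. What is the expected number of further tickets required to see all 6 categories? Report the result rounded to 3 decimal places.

With k distinct categories already seen, the next new one takes an expected 6/(6-k) tickets.
Sum over k = 3,...,5: E = 6/3 + 6/2 + 6/1 = 11.0000.

11.000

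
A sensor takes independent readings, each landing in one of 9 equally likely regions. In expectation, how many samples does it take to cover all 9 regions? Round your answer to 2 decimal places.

25.46

The wait to go from k to k+1 distinct regions is geometric with mean 9/(9-k).
E[T] = 9/9 + 9/8 + 9/7 + ... + 9/2 + 9/1 = 9·H_{9}.
H_{9} = 2.829, so E[T] = 25.461.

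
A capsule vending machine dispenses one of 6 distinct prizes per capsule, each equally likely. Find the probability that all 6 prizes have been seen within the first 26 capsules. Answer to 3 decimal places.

By inclusion–exclusion over which prizes are missing,
P(all seen) = Σ_{j=0}^{6} (-1)^j C(6,j)((6-j)/6)^26
= 1.0000 - 0.0524 + 0.0004 - 0.0000 + 0.0000 - 0.0000 + 0.0000
= 0.9480.

0.948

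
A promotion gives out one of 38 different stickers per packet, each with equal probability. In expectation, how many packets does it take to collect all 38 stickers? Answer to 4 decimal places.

Split into phases: going from k distinct to k+1 distinct takes on average 38/(38-k) packets.
E[T] = 38/38 + 38/37 + 38/36 + ... + 38/2 + 38/1 = 38·H_{38}.
H_{38} = 4.22790, so E[T] = 160.66028.

160.6603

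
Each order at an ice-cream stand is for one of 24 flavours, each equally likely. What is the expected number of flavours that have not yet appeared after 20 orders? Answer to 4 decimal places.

10.2457

For each flavour, P(unseen after 20) = (23/24)^20 = 0.42691.
By linearity of expectation, E[unseen] = 24·(23/24)^20 = 10.24574.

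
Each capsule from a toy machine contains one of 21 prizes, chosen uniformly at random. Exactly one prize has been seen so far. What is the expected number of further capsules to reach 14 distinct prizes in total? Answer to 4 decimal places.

With k distinct prizes already seen, the next new one takes an expected 21/(21-k) capsules.
Sum over k = 1,...,13: E = 21/20 + 21/19 + 21/18 + ... + 21/9 + 21/8 = 21.10253.

21.1025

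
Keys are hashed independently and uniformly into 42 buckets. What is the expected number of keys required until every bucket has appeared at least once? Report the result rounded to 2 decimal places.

After k distinct buckets have appeared, the next key gives a new one with probability (42-k)/42, so the expected wait for the (k+1)-th is 42/(42-k).
E[T] = 42/42 + 42/41 + 42/40 + ... + 42/2 + 42/1 = 42·H_{42}.
H_{42} = 4.327, so E[T] = 181.723.

181.72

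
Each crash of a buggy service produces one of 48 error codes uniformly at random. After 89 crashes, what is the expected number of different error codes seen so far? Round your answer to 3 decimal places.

For each error code, P(seen in 89 crashes) = 1 - (47/48)^89 = 0.8465.
By linearity of expectation, E[distinct seen] = 48·(1 - (47/48)^89) = 40.6298.

40.630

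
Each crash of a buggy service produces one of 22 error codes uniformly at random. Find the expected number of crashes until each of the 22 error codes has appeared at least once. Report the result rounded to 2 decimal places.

The wait to go from k to k+1 distinct error codes is geometric with mean 22/(22-k).
E[T] = 22/22 + 22/21 + 22/20 + ... + 22/2 + 22/1 = 22·H_{22}.
H_{22} = 3.691, so E[T] = 81.198.

81.20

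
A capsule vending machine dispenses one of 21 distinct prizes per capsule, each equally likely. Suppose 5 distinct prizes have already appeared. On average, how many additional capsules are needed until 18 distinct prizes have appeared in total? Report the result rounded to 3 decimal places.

The wait to go from k to k+1 distinct prizes is geometric with mean 21/(21-k).
Sum over k = 5,...,17: E = 21/16 + 21/15 + 21/14 + ... + 21/5 + 21/4 = 32.4953.

32.495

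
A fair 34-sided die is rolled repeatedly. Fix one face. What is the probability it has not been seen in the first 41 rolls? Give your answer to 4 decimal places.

0.2941

On each roll the fixed face fails to appear with probability 33/34.
P(still missing after 41) = (33/34)^41 = 0.29406.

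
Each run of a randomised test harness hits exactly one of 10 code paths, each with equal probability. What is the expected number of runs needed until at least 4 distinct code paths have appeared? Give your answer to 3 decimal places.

With k distinct code paths already seen, the next new one arrives after an expected 10/(10-k) runs.
Sum over k = 0,...,3: E = 10/10 + 10/9 + 10/8 + 10/7 = 4.7897.

4.790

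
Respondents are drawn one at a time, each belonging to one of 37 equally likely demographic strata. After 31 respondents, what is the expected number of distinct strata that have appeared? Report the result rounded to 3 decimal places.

For each stratum, P(seen in 31 respondents) = 1 - (36/37)^31 = 0.5723.
By linearity of expectation, E[distinct seen] = 37·(1 - (36/37)^31) = 21.1757.

21.176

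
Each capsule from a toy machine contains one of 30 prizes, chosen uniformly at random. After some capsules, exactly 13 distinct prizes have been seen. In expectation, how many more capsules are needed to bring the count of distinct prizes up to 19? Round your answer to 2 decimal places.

12.59

With k distinct prizes already seen, the next new one takes an expected 30/(30-k) capsules.
Sum over k = 13,...,18: E = 30/17 + 30/16 + 30/15 + 30/14 + 30/13 + 30/12 = 12.590.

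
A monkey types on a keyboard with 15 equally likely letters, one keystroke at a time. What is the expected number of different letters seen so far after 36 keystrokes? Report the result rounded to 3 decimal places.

For each letter, P(seen in 36 keystrokes) = 1 - (14/15)^36 = 0.9166.
By linearity of expectation, E[distinct seen] = 15·(1 - (14/15)^36) = 13.7485.

13.749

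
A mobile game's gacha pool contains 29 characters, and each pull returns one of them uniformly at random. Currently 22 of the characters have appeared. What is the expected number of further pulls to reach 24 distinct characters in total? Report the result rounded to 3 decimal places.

8.976

With k distinct characters already seen, the next new one takes an expected 29/(29-k) pulls.
Sum over k = 22,...,23: E = 29/7 + 29/6 = 8.9762.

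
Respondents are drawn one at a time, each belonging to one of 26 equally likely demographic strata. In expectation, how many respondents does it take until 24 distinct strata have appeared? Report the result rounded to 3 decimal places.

With k distinct strata already seen, the next new one arrives after an expected 26/(26-k) respondents.
Sum over k = 0,...,23: E = 26/26 + 26/25 + 26/24 + ... + 26/4 + 26/3 = 61.2149.

61.215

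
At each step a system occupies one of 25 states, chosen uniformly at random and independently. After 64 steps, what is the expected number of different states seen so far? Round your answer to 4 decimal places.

For each state, P(seen in 64 steps) = 1 - (24/25)^64 = 0.92666.
By linearity of expectation, E[distinct seen] = 25·(1 - (24/25)^64) = 23.16642.

23.1664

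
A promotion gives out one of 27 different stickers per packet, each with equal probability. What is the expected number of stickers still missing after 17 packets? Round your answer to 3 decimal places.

14.214

For each sticker, P(unseen after 17) = (26/27)^17 = 0.5265.
By linearity of expectation, E[unseen] = 27·(26/27)^17 = 14.2143.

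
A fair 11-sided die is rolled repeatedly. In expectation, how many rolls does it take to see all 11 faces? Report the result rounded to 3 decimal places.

Split into phases: going from k distinct to k+1 distinct takes on average 11/(11-k) rolls.
E[T] = 11/11 + 11/10 + 11/9 + ... + 11/2 + 11/1 = 11·H_{11}.
H_{11} = 3.0199, so E[T] = 33.2187.

33.219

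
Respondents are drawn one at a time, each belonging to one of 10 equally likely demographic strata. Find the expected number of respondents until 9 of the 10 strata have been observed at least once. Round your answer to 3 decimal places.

With k distinct strata already seen, the next new one arrives after an expected 10/(10-k) respondents.
Sum over k = 0,...,8: E = 10/10 + 10/9 + 10/8 + ... + 10/3 + 10/2 = 19.2897.

19.290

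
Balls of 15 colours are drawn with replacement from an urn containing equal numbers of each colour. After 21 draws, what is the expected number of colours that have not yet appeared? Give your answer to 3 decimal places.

3.523

For each colour, P(unseen after 21) = (14/15)^21 = 0.2348.
By linearity of expectation, E[unseen] = 15·(14/15)^21 = 3.5226.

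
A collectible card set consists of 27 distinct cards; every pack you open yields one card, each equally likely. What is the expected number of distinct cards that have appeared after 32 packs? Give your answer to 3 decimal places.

18.930

For each card, P(seen in 32 packs) = 1 - (26/27)^32 = 0.7011.
By linearity of expectation, E[distinct seen] = 27·(1 - (26/27)^32) = 18.9301.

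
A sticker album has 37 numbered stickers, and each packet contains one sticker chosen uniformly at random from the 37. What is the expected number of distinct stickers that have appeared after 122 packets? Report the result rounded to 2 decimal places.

35.69

For each sticker, P(seen in 122 packets) = 1 - (36/37)^122 = 0.965.
By linearity of expectation, E[distinct seen] = 37·(1 - (36/37)^122) = 35.692.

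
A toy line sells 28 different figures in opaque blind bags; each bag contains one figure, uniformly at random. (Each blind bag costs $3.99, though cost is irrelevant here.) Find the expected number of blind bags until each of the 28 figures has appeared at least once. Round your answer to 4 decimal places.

109.9608

After k distinct figures have appeared, the next blind bag gives a new one with probability (28-k)/28, so the expected wait for the (k+1)-th is 28/(28-k).
E[T] = 28/28 + 28/27 + 28/26 + ... + 28/2 + 28/1 = 28·H_{28}.
H_{28} = 3.92717, so E[T] = 109.96079.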